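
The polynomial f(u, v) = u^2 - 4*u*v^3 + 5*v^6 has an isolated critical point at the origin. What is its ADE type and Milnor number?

Type A_{5}, Milnor number mu = 5.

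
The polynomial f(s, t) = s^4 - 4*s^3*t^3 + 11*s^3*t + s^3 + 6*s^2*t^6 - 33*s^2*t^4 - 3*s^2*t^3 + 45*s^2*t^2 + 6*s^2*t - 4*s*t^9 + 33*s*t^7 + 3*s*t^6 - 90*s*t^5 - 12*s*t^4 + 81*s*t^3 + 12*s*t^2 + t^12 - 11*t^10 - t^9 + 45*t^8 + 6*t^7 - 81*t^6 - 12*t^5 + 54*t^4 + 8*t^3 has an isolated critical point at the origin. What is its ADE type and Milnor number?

Type E_7, Milnor number mu = 7.

The Hessian of f at 0 is [[0, 0], [0, 0]] with rank 0, so corank 2. A Groebner basis of the Jacobian ideal J(f) in C{s,t} is {3*s^2 + 12*s*t + t^4 + t^3 + 12*t^2, s^3 + 30*s^2 + 120*s*t + 18*t^3 + 120*t^2, s^2*t - 9*s^2 - 36*s*t - 7*t^3 - 36*t^2, 2*s^2 + s*t^2 + 8*s*t + 8*t^3/3 + 8*t^2}; counting standard monomials gives mu = 7. Corank 2; j^3 = (s + 2*t)^3 is a perfect cube, so E-series; the 4-jet and mu = 7 give E_7.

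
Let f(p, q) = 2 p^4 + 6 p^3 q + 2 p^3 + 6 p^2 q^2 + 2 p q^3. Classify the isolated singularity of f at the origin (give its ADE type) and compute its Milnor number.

The Hessian of f at 0 is [[0, 0], [0, 0]] with rank 0, so corank 2. A Groebner basis of the Jacobian ideal J(f) in C{p,q} is {3*p^2 + q^4 + q^3, p^3, p^2*q - p^2 - q^3/3, 2*p^2 + p*q^2 + 2*q^3/3}; counting standard monomials gives mu = 7. Corank 2; j^3 = 2*p^3 is a perfect cube, so E-series; the 4-jet and mu = 7 give E_7.

Type E_{7}, Milnor number mu = 7.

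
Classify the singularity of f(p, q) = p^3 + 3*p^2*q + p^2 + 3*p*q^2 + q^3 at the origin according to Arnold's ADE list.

A2

The Hessian of f at 0 is [[2, 0], [0, 0]] with rank 1, so corank 1. A Groebner basis of the Jacobian ideal J(f) in C{p,q} is {q^2, p}; counting standard monomials gives mu = 2. Corank 1: A-series; mu = 2 gives A_2.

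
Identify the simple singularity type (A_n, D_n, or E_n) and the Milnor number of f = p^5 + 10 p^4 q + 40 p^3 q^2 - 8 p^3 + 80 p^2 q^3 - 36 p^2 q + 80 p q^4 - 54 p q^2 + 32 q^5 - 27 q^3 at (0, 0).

Type E_8, Milnor number mu = 8.

The Hessian of f at 0 has rank 0. Corank 2; j^3 = -(2*p + 3*q)^3 is a perfect cube, so E-series; the 5-jet and mu = 8 give E_8.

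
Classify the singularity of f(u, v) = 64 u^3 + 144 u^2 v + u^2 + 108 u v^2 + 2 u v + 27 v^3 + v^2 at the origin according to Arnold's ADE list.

A_{2}

The Hessian of f at 0 is [[2, 2], [2, 2]] with rank 1, so corank 1. A Groebner basis of the Jacobian ideal J(f) in C{u,v} is {v^2, u + v}; counting standard monomials gives mu = 2. Corank 1: A-series; mu = 2 gives A_2.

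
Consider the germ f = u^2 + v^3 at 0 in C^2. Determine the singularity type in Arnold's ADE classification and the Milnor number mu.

Type A2, Milnor number mu = 2.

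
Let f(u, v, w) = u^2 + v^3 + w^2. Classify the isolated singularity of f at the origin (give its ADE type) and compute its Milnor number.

The Hessian of f at 0 has rank 2. Corank 1: A-series; mu = 2 gives A_2.

Type A_{2}, Milnor number mu = 2.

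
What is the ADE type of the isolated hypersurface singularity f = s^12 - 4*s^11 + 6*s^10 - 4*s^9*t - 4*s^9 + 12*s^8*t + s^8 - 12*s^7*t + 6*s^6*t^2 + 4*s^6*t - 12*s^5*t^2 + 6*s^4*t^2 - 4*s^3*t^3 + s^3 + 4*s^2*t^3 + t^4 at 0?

The Hessian of f at 0 has rank 0. Corank 2; j^3 = s^3 is a perfect cube, so E-series; the 4-jet and mu = 6 give E_6.

E_6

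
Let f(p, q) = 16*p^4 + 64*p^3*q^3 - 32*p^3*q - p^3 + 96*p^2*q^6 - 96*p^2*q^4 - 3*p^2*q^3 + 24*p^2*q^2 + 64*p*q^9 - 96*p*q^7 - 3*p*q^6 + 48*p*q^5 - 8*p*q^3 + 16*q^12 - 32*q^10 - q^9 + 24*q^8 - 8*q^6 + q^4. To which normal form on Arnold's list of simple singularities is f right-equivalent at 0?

The Hessian of f at 0 has rank 0. Corank 2; j^3 = -p^3 is a perfect cube, so E-series; the 4-jet and mu = 6 give E_6.

E_6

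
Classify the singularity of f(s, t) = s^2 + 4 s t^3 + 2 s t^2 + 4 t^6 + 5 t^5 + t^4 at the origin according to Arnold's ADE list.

A_4

The Hessian of f at 0 has rank 1. Corank 1: A-series; mu = 4 gives A_4.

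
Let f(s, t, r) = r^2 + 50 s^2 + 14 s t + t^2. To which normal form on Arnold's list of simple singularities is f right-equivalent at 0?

A_{1}

The Hessian of f at 0 is [[100, 14, 0], [14, 2, 0], [0, 0, 2]] with rank 3, so corank 0. A Groebner basis of the Jacobian ideal J(f) in C{s,t,r} is {s, t, r}; counting standard monomials gives mu = 1. Corank 0: nondegenerate Morse point, so A_1.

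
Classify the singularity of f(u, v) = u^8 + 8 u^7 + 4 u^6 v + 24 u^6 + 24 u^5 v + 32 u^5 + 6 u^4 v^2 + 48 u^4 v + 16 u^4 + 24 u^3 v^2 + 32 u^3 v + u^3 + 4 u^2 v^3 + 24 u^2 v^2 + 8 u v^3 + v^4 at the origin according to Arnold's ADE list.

The Hessian of f at 0 has rank 0. Corank 2; j^3 = u^3 is a perfect cube, so E-series; the 4-jet and mu = 6 give E_6.

E6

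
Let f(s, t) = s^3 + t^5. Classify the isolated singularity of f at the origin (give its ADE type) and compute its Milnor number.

The Hessian of f at 0 has rank 0. Corank 2; j^3 = s^3 is a perfect cube, so E-series; the 5-jet and mu = 8 give E_8.

Type E8, Milnor number mu = 8.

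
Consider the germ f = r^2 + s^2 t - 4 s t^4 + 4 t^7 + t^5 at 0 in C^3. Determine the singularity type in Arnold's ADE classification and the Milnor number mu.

Type D_{6}, Milnor number mu = 6.

The Hessian of f at 0 has rank 1. Corank 2; j^3 = s^2*t has shape L^2 M (L != M), so D-series; mu = 6 gives D_6.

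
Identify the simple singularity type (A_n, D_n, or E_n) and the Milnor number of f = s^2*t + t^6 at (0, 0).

Type D_7, Milnor number mu = 7.

The Hessian of f at 0 has rank 0. Corank 2; j^3 = s^2*t has shape L^2 M (L != M), so D-series; mu = 7 gives D_7.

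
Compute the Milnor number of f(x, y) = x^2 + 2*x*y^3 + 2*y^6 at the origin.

The Hessian of f at 0 has rank 1. Corank 1: A-series; mu = 5 gives A_5.

5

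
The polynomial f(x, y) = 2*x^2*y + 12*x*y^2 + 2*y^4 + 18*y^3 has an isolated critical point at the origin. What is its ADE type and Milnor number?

Type D_{5}, Milnor number mu = 5.

The Hessian of f at 0 has rank 0. Corank 2; j^3 = 2*y*(x + 3*y)^2 has shape L^2 M (L != M), so D-series; mu = 5 gives D_5.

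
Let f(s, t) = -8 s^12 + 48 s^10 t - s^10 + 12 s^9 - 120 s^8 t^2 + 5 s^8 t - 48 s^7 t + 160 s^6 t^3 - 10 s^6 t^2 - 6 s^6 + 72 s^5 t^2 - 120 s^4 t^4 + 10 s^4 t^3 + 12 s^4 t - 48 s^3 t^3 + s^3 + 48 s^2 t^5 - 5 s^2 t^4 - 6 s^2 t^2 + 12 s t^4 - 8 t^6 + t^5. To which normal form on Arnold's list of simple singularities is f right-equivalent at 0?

E_8

The Hessian of f at 0 has rank 0. Corank 2; j^3 = s^3 is a perfect cube, so E-series; the 5-jet and mu = 8 give E_8.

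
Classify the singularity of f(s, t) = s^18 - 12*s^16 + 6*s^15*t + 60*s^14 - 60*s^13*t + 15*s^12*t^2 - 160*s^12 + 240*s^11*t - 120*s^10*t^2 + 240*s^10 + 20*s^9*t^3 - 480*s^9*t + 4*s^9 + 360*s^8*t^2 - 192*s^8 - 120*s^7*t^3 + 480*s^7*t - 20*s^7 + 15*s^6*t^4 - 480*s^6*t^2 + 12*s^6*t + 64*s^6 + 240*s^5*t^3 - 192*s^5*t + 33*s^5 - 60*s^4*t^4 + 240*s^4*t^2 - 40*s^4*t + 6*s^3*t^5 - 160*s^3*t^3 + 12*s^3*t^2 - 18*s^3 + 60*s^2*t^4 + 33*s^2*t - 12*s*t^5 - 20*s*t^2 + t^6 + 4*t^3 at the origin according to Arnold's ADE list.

D7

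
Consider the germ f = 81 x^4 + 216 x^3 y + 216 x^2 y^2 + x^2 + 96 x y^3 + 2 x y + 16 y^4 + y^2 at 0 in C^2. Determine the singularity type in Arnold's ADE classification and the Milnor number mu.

The Hessian of f at 0 is [[2, 2], [2, 2]] with rank 1, so corank 1. A Groebner basis of the Jacobian ideal J(f) in C{x,y} is {y^3, x + y}; counting standard monomials gives mu = 3. Corank 1: A-series; mu = 3 gives A_3.

Type A3, Milnor number mu = 3.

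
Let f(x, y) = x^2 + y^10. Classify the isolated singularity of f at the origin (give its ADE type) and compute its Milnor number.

The Hessian of f at 0 has rank 1. Corank 1: A-series; mu = 9 gives A_9.

Type A_9, Milnor number mu = 9.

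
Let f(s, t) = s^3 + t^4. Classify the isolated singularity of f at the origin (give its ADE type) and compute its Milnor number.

Type E_{6}, Milnor number mu = 6.

The Hessian of f at 0 has rank 0. Corank 2; j^3 = s^3 is a perfect cube, so E-series; the 4-jet and mu = 6 give E_6.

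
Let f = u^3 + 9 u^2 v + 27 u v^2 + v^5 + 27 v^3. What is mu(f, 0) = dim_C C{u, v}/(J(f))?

8

The Hessian of f at 0 has rank 0. Corank 2; j^3 = (u + 3*v)^3 is a perfect cube, so E-series; the 5-jet and mu = 8 give E_8.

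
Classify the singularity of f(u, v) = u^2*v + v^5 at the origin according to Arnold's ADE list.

D_{6}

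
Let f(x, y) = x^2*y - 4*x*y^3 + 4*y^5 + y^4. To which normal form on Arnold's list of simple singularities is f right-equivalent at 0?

The Hessian of f at 0 is [[0, 0], [0, 0]] with rank 0, so corank 2. A Groebner basis of the Jacobian ideal J(f) in C{x,y} is {x*y^2, -x*y/2 + y^3, x^2 + 2*x*y}; counting standard monomials gives mu = 5. Corank 2; j^3 = x^2*y has shape L^2 M (L != M), so D-series; mu = 5 gives D_5.

D5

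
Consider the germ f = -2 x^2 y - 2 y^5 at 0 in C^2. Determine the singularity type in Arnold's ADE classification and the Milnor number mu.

Type D_6, Milnor number mu = 6.

The Hessian of f at 0 has rank 0. Corank 2; j^3 = -2*x^2*y has shape L^2 M (L != M), so D-series; mu = 6 gives D_6.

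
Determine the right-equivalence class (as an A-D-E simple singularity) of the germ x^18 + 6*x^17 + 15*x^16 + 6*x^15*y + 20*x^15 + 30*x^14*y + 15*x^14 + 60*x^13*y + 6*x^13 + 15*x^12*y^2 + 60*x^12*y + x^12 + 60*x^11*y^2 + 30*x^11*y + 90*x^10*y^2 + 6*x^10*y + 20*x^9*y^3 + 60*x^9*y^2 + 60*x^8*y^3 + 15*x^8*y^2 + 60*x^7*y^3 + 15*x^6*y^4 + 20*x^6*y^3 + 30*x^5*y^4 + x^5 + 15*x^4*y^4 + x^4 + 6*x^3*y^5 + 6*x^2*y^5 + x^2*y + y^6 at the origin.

The Hessian of f at 0 has rank 0. Corank 2; j^3 = x^2*y has shape L^2 M (L != M), so D-series; mu = 7 gives D_7.

D_7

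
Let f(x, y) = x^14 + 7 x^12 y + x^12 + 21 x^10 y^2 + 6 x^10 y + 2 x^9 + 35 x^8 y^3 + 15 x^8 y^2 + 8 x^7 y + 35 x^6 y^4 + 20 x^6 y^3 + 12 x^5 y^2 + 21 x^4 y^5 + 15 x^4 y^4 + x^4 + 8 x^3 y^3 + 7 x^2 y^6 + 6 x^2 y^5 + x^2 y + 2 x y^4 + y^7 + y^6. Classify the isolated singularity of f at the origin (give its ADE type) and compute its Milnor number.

The Hessian of f at 0 has rank 0. Corank 2; j^3 = x^2*y has shape L^2 M (L != M), so D-series; mu = 7 gives D_7.

Type D_7, Milnor number mu = 7.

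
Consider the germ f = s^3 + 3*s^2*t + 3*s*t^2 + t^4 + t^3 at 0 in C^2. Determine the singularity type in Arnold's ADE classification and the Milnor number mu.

The Hessian of f at 0 is [[0, 0], [0, 0]] with rank 0, so corank 2. A Groebner basis of the Jacobian ideal J(f) in C{s,t} is {t^3, s^2 + 2*s*t + t^2}; counting standard monomials gives mu = 6. Corank 2; j^3 = (s + t)^3 is a perfect cube, so E-series; the 4-jet and mu = 6 give E_6.

Type E_{6}, Milnor number mu = 6.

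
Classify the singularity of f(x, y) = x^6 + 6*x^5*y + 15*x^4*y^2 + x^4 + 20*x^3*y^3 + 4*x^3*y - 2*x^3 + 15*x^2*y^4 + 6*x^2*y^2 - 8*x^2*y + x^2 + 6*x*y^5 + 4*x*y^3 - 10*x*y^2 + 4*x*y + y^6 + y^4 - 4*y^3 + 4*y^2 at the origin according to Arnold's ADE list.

A_{5}

The Hessian of f at 0 has rank 1. Corank 1: A-series; mu = 5 gives A_5.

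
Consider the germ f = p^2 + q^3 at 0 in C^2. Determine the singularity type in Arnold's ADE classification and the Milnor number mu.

Type A_2, Milnor number mu = 2.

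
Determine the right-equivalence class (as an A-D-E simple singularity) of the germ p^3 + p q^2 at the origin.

The Hessian of f at 0 has rank 0. Corank 2; j^3 = p*(p^2 + q^2) splits into three distinct lines over C (the quadratic factor has nonzero discriminant), so D_4.

D_{4}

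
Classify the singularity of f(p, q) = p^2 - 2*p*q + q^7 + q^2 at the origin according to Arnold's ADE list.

A_{6}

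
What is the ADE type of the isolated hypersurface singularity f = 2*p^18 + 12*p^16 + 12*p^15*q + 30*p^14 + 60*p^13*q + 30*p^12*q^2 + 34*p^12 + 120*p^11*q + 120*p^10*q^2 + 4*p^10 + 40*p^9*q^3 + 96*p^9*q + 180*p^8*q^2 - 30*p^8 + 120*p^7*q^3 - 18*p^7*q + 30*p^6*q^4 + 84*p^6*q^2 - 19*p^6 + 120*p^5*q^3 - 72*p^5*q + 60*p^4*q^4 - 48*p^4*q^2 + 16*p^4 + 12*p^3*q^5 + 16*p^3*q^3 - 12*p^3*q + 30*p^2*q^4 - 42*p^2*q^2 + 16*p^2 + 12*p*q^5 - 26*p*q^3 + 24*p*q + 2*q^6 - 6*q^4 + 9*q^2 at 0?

The Hessian of f at 0 has rank 1. Corank 1: A-series; mu = 5 gives A_5.

A_{5}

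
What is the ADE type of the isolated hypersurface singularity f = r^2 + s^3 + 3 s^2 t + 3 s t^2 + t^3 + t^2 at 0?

A_{2}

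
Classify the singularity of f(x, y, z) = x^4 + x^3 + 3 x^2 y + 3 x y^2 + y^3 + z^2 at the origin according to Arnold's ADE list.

E6

The Hessian of f at 0 has rank 1. Corank 2; j^3 = (x + y)^3 is a perfect cube, so E-series; the 4-jet and mu = 6 give E_6.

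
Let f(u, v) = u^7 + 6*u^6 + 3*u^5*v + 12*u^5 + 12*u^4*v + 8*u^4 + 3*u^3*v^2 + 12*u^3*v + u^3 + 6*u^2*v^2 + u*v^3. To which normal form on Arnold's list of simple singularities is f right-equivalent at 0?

E7

The Hessian of f at 0 has rank 0. Corank 2; j^3 = u^3 is a perfect cube, so E-series; the 4-jet and mu = 7 give E_7.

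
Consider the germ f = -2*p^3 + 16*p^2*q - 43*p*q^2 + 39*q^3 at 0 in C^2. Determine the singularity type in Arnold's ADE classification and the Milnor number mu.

Type D_4, Milnor number mu = 4.

The Hessian of f at 0 is [[0, 0], [0, 0]] with rank 0, so corank 2. A Groebner basis of the Jacobian ideal J(f) in C{p,q} is {q^3, p^2 - 23*q^2/2, p*q - 7*q^2/2}; counting standard monomials gives mu = 4. Corank 2; j^3 = -(p - 3*q)*(2*p^2 - 10*p*q + 13*q^2) splits into three distinct lines over C (the quadratic factor has nonzero discriminant), so D_4.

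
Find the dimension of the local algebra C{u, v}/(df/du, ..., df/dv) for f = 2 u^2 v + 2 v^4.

5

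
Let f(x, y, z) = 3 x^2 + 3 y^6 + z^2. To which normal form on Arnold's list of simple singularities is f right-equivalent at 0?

A5

The Hessian of f at 0 has rank 2. Corank 1: A-series; mu = 5 gives A_5.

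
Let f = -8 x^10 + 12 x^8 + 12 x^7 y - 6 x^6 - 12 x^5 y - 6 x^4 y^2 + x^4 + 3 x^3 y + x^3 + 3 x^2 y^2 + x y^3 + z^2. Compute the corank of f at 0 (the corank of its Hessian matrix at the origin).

The Hessian at 0 is [[0, 0, 0], [0, 0, 0], [0, 0, 2]] of rank 1; hence corank 2.

2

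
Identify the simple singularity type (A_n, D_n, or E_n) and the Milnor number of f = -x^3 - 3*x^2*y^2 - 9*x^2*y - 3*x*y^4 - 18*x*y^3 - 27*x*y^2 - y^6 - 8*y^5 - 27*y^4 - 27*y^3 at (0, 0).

The Hessian of f at 0 is [[0, 0], [0, 0]] with rank 0, so corank 2. A Groebner basis of the Jacobian ideal J(f) in C{x,y} is {y^4, x^3 + 9*x^2*y - 27*x^2/2 - 81*x*y - 54*y^3 - 243*y^2/2, x^2/2 + x*y^2 + 3*x*y + 3*y^3 + 9*y^2/2}; counting standard monomials gives mu = 8. Corank 2; j^3 = -(x + 3*y)^3 is a perfect cube, so E-series; the 5-jet and mu = 8 give E_8.

Type E_8, Milnor number mu = 8.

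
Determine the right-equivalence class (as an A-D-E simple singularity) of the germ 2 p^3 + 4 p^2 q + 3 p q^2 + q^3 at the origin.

The Hessian of f at 0 has rank 0. Corank 2; j^3 = (p + q)*(2*p^2 + 2*p*q + q^2) splits into three distinct lines over C (the quadratic factor has nonzero discriminant), so D_4.

D_4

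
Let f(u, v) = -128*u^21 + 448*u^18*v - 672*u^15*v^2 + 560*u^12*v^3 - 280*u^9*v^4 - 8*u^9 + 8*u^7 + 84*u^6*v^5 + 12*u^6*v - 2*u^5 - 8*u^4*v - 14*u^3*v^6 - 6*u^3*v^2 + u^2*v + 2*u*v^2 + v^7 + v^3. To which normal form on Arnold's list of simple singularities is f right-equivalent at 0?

D_{8}

The Hessian of f at 0 has rank 0. Corank 2; j^3 = v*(u + v)^2 has shape L^2 M (L != M), so D-series; mu = 8 gives D_8.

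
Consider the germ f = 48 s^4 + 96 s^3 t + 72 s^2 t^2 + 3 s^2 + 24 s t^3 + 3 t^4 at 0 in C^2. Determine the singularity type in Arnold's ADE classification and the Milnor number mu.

Type A_3, Milnor number mu = 3.

The Hessian of f at 0 is [[6, 0], [0, 0]] with rank 1, so corank 1. A Groebner basis of the Jacobian ideal J(f) in C{s,t} is {t^3, s}; counting standard monomials gives mu = 3. Corank 1: A-series; mu = 3 gives A_3.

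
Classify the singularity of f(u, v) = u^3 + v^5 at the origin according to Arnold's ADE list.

E_{8}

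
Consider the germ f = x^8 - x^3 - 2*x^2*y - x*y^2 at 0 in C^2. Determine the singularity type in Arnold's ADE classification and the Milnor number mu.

Type D9, Milnor number mu = 9.

The Hessian of f at 0 is [[0, 0], [0, 0]] with rank 0, so corank 2. A Groebner basis of the Jacobian ideal J(f) in C{x,y} is {x*y/8 + y^7 + y^2/8, x*y^2 + y^3, x^2 + x*y}; counting standard monomials gives mu = 9. Corank 2; j^3 = -x*(x + y)^2 has shape L^2 M (L != M), so D-series; mu = 9 gives D_9.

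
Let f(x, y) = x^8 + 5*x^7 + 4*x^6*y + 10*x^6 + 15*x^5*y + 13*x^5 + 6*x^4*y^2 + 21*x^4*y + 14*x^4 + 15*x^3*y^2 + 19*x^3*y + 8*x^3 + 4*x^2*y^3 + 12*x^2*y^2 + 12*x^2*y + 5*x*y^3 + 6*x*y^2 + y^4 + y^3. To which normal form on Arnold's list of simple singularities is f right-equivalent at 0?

E_7

The Hessian of f at 0 has rank 0. Corank 2; j^3 = (2*x + y)^3 is a perfect cube, so E-series; the 4-jet and mu = 7 give E_7.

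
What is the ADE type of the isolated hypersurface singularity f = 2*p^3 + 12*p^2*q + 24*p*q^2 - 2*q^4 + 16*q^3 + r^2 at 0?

The Hessian of f at 0 has rank 1. Corank 2; j^3 = 2*(p + 2*q)^3 is a perfect cube, so E-series; the 4-jet and mu = 6 give E_6.

E_6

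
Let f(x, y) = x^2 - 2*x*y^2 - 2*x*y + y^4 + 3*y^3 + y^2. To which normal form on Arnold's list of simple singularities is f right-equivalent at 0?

The Hessian of f at 0 has rank 1. Corank 1: A-series; mu = 2 gives A_2.

A_{2}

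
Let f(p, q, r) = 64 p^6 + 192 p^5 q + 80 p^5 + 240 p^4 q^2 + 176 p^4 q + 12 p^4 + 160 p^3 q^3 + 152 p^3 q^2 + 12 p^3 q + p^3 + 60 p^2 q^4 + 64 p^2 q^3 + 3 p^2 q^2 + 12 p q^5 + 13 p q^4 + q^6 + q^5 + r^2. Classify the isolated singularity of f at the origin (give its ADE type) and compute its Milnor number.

Type E8, Milnor number mu = 8.

The Hessian of f at 0 has rank 1. Corank 2; j^3 = p^3 is a perfect cube, so E-series; the 5-jet and mu = 8 give E_8.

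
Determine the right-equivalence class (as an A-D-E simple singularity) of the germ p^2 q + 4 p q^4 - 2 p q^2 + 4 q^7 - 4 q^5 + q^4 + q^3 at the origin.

D_{5}

The Hessian of f at 0 is [[0, 0], [0, 0]] with rank 0, so corank 2. A Groebner basis of the Jacobian ideal J(f) in C{p,q} is {p^3 + p^2/4 - q^2/4, p^2/4 + q^3 - q^2/4, p*q - q^2}; counting standard monomials gives mu = 5. Corank 2; j^3 = q*(p - q)^2 has shape L^2 M (L != M), so D-series; mu = 5 gives D_5.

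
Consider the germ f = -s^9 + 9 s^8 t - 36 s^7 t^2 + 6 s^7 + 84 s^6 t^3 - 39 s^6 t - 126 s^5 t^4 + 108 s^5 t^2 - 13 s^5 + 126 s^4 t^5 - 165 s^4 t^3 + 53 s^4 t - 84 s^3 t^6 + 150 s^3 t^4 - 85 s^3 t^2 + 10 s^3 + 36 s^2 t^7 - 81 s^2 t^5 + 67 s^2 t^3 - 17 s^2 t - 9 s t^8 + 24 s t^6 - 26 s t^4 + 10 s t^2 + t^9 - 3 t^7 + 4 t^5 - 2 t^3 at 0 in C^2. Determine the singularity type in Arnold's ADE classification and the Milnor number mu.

The Hessian of f at 0 is [[0, 0], [0, 0]] with rank 0, so corank 2. A Groebner basis of the Jacobian ideal J(f) in C{s,t} is {t^3, s^2 - 2*t^2/11, s*t - 5*t^2/11}; counting standard monomials gives mu = 4. Corank 2; j^3 = (2*s - t)*(5*s^2 - 6*s*t + 2*t^2) splits into three distinct lines over C (the quadratic factor has nonzero discriminant), so D_4.

Type D_4, Milnor number mu = 4.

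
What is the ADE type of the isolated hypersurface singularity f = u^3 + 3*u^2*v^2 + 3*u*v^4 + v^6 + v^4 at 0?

The Hessian of f at 0 has rank 0. Corank 2; j^3 = u^3 is a perfect cube, so E-series; the 4-jet and mu = 6 give E_6.

E6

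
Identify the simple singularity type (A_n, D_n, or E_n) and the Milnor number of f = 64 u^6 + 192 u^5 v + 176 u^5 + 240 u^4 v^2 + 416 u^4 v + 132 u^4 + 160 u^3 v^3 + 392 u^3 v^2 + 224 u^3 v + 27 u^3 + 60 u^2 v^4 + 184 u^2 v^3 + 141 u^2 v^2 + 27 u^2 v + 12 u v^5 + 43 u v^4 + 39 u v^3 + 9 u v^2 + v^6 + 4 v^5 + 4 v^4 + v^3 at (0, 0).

Type E_7, Milnor number mu = 7.

The Hessian of f at 0 is [[0, 0], [0, 0]] with rank 0, so corank 2. A Groebner basis of the Jacobian ideal J(f) in C{u,v} is {-19683*u^2/41 - 13122*u*v/41 + v^4 - 27*v^3/41 - 2187*v^2/41, u^3 + 108*u^2/41 + 72*u*v/41 + 5*v^3/123 + 12*v^2/41, u^2*v - 243*u^2/41 - 162*u*v/41 - 44*v^3/369 - 27*v^2/41, 405*u^2/41 + u*v^2 + 270*u*v/41 + 128*v^3/369 + 45*v^2/41}; counting standard monomials gives mu = 7. Corank 2; j^3 = (3*u + v)^3 is a perfect cube, so E-series; the 4-jet and mu = 7 give E_7.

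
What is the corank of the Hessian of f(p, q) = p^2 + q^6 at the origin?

1

Hessian at 0 has rank 1.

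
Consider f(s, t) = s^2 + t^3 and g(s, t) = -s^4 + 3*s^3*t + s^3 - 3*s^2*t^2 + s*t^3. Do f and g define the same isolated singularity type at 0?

No.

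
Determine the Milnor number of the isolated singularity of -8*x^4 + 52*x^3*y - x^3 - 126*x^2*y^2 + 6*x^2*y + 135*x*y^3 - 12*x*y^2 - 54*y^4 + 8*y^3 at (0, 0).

7

The Hessian of f at 0 is [[0, 0], [0, 0]] with rank 0, so corank 2. A Groebner basis of the Jacobian ideal J(f) in C{x,y} is {3*x^2/4 - 3*x*y + y^4 + y^3/4 + 3*y^2, x^3 + 21*x^2/2 - 42*x*y - 9*y^3/2 + 42*y^2, x^2*y + 15*x^2/4 - 15*x*y - 11*y^3/4 + 15*y^2, x^2 + x*y^2 - 4*x*y - 5*y^3/3 + 4*y^2}; counting standard monomials gives mu = 7. Corank 2; j^3 = -(x - 2*y)^3 is a perfect cube, so E-series; the 4-jet and mu = 7 give E_7.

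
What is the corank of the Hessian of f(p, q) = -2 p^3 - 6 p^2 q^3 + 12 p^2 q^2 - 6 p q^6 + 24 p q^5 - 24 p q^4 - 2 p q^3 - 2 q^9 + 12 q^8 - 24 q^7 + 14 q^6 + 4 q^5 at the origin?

2

Hessian at 0 has rank 0.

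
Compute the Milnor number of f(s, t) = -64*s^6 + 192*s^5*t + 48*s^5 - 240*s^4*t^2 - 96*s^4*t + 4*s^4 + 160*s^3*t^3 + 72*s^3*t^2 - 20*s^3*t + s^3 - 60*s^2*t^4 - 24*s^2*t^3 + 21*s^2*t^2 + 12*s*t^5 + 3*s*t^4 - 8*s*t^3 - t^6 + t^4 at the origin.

6

The Hessian of f at 0 has rank 0. Corank 2; j^3 = s^3 is a perfect cube, so E-series; the 4-jet and mu = 6 give E_6.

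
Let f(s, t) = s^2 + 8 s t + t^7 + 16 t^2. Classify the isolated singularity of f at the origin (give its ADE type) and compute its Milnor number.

The Hessian of f at 0 is [[2, 8], [8, 32]] with rank 1, so corank 1. A Groebner basis of the Jacobian ideal J(f) in C{s,t} is {t^6, s + 4*t}; counting standard monomials gives mu = 6. Corank 1: A-series; mu = 6 gives A_6.

Type A_6, Milnor number mu = 6.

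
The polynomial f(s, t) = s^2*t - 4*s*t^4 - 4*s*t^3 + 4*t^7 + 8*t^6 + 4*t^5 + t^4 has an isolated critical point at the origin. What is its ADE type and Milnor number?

Type D5, Milnor number mu = 5.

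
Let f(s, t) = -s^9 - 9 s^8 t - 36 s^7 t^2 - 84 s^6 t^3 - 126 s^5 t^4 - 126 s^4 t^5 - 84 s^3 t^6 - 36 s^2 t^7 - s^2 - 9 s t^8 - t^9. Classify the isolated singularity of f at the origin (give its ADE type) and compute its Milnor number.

Type A_{8}, Milnor number mu = 8.

The Hessian of f at 0 has rank 1. Corank 1: A-series; mu = 8 gives A_8.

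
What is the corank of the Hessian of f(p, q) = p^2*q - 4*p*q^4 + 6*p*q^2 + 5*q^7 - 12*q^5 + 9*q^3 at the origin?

Hessian at 0 has rank 0.

2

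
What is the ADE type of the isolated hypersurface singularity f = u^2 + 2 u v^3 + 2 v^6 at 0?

The Hessian of f at 0 is [[2, 0], [0, 0]] with rank 1, so corank 1. A Groebner basis of the Jacobian ideal J(f) in C{u,v} is {u*v^2, u + v^3, u^2}; counting standard monomials gives mu = 5. Corank 1: A-series; mu = 5 gives A_5.

A5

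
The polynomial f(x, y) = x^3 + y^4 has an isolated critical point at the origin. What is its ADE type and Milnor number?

Type E6, Milnor number mu = 6.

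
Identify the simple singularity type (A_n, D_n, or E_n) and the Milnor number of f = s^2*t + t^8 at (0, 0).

Type D9, Milnor number mu = 9.

The Hessian of f at 0 is [[0, 0], [0, 0]] with rank 0, so corank 2. A Groebner basis of the Jacobian ideal J(f) in C{s,t} is {s^2/8 + t^7, s^3, s*t}; counting standard monomials gives mu = 9. Corank 2; j^3 = s^2*t has shape L^2 M (L != M), so D-series; mu = 9 gives D_9.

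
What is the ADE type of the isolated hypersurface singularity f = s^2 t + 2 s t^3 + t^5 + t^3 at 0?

D_{4}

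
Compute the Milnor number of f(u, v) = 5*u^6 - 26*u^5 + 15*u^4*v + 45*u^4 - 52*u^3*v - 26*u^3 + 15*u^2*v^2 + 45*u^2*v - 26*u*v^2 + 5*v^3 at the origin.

4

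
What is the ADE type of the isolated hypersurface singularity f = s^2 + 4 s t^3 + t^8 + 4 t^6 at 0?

A7

The Hessian of f at 0 has rank 1. Corank 1: A-series; mu = 7 gives A_7.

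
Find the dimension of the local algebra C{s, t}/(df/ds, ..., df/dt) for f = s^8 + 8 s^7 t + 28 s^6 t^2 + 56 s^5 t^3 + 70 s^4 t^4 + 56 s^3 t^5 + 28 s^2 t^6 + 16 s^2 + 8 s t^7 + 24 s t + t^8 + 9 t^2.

The Hessian of f at 0 has rank 1. Corank 1: A-series; mu = 7 gives A_7.

7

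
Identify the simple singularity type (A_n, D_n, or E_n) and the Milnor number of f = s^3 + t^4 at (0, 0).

The Hessian of f at 0 is [[0, 0], [0, 0]] with rank 0, so corank 2. A Groebner basis of the Jacobian ideal J(f) in C{s,t} is {t^3, s^2}; counting standard monomials gives mu = 6. Corank 2; j^3 = s^3 is a perfect cube, so E-series; the 4-jet and mu = 6 give E_6.

Type E_{6}, Milnor number mu = 6.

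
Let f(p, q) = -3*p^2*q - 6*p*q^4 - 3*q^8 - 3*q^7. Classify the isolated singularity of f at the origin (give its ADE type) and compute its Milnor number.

Type D9, Milnor number mu = 9.

The Hessian of f at 0 has rank 0. Corank 2; j^3 = -3*p^2*q has shape L^2 M (L != M), so D-series; mu = 9 gives D_9.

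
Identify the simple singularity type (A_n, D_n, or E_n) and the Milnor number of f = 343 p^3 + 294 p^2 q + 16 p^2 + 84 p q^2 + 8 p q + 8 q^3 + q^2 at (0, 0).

Type A_2, Milnor number mu = 2.

The Hessian of f at 0 has rank 1. Corank 1: A-series; mu = 2 gives A_2.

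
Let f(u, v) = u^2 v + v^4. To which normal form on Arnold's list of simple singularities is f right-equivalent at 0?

D_{5}

The Hessian of f at 0 is [[0, 0], [0, 0]] with rank 0, so corank 2. A Groebner basis of the Jacobian ideal J(f) in C{u,v} is {u^3, u^2/4 + v^3, u*v}; counting standard monomials gives mu = 5. Corank 2; j^3 = u^2*v has shape L^2 M (L != M), so D-series; mu = 5 gives D_5.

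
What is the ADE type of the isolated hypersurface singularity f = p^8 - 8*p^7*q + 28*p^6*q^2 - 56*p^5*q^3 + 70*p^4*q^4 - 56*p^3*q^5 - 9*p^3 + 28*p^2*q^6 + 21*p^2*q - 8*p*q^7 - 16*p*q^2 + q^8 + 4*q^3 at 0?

D_9

The Hessian of f at 0 has rank 0. Corank 2; j^3 = -(p - q)*(3*p - 2*q)^2 has shape L^2 M (L != M), so D-series; mu = 9 gives D_9.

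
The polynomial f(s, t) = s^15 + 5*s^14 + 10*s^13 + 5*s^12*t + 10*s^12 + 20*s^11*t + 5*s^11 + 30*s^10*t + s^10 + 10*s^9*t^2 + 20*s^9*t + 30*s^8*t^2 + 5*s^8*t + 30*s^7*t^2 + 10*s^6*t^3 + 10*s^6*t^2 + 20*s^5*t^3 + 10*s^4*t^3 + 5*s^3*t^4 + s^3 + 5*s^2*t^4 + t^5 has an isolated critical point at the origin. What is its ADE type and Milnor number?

The Hessian of f at 0 has rank 0. Corank 2; j^3 = s^3 is a perfect cube, so E-series; the 5-jet and mu = 8 give E_8.

Type E_{8}, Milnor number mu = 8.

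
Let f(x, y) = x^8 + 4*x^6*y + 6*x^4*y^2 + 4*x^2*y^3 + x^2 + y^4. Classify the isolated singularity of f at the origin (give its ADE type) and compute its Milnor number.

Type A3, Milnor number mu = 3.

The Hessian of f at 0 is [[2, 0], [0, 0]] with rank 1, so corank 1. A Groebner basis of the Jacobian ideal J(f) in C{x,y} is {y^3, x}; counting standard monomials gives mu = 3. Corank 1: A-series; mu = 3 gives A_3.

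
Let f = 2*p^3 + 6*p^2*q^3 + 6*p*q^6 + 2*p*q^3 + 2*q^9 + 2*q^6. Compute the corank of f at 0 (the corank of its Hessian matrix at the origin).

2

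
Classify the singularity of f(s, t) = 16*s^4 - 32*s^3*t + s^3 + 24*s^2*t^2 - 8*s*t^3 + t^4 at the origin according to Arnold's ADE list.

E_{6}

The Hessian of f at 0 is [[0, 0], [0, 0]] with rank 0, so corank 2. A Groebner basis of the Jacobian ideal J(f) in C{s,t} is {t^4, s*t^2 - t^3/6, s^2}; counting standard monomials gives mu = 6. Corank 2; j^3 = s^3 is a perfect cube, so E-series; the 4-jet and mu = 6 give E_6.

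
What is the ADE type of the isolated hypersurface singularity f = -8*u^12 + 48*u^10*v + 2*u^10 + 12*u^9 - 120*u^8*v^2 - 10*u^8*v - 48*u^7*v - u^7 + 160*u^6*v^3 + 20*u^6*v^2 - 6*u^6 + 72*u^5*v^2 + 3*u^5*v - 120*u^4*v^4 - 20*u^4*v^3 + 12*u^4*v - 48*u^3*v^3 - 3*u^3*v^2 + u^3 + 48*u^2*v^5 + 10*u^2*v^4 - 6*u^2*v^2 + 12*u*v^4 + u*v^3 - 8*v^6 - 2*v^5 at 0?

E7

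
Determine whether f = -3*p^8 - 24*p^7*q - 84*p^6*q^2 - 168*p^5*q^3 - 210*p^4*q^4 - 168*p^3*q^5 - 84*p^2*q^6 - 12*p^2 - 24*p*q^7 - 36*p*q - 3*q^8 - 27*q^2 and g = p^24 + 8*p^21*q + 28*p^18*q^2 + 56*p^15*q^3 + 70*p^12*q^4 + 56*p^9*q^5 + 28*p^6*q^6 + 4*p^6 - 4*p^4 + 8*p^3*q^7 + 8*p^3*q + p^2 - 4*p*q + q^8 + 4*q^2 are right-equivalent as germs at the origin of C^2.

Yes.

The Hessian of f at 0 is [[-24, -36], [-36, -54]] with rank 1, so corank 1. A Groebner basis of the Jacobian ideal J(f) in C{p,q} is {q^7, p + 3*q/2}; counting standard monomials gives mu = 7. Corank 1: A-series; mu = 7 gives A_7. The Hessian of g at 0 is [[2, -4], [-4, 8]] with rank 1, so corank 1. A Groebner basis of the Jacobian ideal J(g) in C{p,q} is {3*p^2/32 - 7*p*q/16 + q^4 + q^2/2, p^3 - p/2 + q, p^2*q - p/6 - 4*q^3/3 + q/3, p*q^2 - p/24 - 4*q^3/3 + q/12}; counting standard monomials gives mu = 7. Corank 1: A-series; mu = 7 gives A_7. Both have type A_7, hence right-equivalent.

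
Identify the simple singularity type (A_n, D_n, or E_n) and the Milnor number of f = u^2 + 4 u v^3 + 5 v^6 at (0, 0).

Type A5, Milnor number mu = 5.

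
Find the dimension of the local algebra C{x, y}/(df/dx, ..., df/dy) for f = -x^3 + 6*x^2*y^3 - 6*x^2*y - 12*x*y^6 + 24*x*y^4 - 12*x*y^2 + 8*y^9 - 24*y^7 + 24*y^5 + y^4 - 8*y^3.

6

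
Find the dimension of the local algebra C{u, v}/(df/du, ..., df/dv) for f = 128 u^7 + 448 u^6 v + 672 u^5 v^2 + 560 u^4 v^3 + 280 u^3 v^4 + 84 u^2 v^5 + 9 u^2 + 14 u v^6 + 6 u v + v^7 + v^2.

The Hessian of f at 0 is [[18, 6], [6, 2]] with rank 1, so corank 1. A Groebner basis of the Jacobian ideal J(f) in C{u,v} is {v^6, u + v/3}; counting standard monomials gives mu = 6. Corank 1: A-series; mu = 6 gives A_6.

6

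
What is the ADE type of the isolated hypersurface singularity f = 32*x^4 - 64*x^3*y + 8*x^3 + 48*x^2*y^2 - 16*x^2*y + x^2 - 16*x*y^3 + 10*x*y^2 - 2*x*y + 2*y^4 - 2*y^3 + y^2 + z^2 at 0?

The Hessian of f at 0 has rank 2. Corank 1: A-series; mu = 3 gives A_3.

A3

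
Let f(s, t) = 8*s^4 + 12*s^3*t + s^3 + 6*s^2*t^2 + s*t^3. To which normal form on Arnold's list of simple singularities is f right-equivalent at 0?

E_7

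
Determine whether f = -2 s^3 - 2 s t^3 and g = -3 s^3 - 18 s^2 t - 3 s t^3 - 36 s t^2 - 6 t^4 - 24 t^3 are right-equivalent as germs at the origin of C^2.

Yes.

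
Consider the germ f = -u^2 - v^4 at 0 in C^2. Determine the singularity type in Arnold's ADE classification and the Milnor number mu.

Type A3, Milnor number mu = 3.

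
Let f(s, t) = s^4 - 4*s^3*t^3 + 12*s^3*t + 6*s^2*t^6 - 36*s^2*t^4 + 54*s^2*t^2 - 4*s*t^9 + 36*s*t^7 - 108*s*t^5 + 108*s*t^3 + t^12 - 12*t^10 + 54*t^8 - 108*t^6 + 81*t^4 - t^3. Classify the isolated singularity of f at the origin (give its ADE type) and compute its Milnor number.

The Hessian of f at 0 has rank 0. Corank 2; j^3 = -t^3 is a perfect cube, so E-series; the 4-jet and mu = 6 give E_6.

Type E_6, Milnor number mu = 6.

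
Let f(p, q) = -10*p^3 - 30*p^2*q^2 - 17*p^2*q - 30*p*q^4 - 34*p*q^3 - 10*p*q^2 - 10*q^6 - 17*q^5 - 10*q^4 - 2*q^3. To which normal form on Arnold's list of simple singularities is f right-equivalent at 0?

The Hessian of f at 0 has rank 0. Corank 2; j^3 = -(2*p + q)*(5*p^2 + 6*p*q + 2*q^2) splits into three distinct lines over C (the quadratic factor has nonzero discriminant), so D_4.

D_{4}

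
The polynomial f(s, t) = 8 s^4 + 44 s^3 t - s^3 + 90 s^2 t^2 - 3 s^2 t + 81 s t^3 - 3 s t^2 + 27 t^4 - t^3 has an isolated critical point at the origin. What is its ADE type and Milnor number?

The Hessian of f at 0 is [[0, 0], [0, 0]] with rank 0, so corank 2. A Groebner basis of the Jacobian ideal J(f) in C{s,t} is {3*s^2/4 + 3*s*t/2 + t^4 - t^3/4 + 3*t^2/4, s^3 - 15*s^2/4 - 15*s*t/2 + 9*t^3/4 - 15*t^2/4, s^2*t + 9*s^2/4 + 9*s*t/2 - 7*t^3/4 + 9*t^2/4, -s^2 + s*t^2 - 2*s*t + 4*t^3/3 - t^2}; counting standard monomials gives mu = 7. Corank 2; j^3 = -(s + t)^3 is a perfect cube, so E-series; the 4-jet and mu = 7 give E_7.

Type E_7, Milnor number mu = 7.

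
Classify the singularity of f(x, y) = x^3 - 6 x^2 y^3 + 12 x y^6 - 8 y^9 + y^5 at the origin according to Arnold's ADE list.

E8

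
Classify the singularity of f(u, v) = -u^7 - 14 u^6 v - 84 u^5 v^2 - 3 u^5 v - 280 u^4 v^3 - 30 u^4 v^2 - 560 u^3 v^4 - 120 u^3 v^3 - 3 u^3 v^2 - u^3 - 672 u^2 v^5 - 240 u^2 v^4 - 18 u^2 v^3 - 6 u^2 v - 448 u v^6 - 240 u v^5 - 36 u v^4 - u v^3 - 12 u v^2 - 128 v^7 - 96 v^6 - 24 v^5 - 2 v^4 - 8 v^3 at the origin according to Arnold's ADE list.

The Hessian of f at 0 is [[0, 0], [0, 0]] with rank 0, so corank 2. A Groebner basis of the Jacobian ideal J(f) in C{u,v} is {u^3 + 6*u^2*v + 48*u^2 + 192*u*v + 192*v^2, -6*u^2 + u*v^2 - 24*u*v - 24*v^2, 3*u^2 + 12*u*v + v^3 + 12*v^2}; counting standard monomials gives mu = 7. Corank 2; j^3 = -(u + 2*v)^3 is a perfect cube, so E-series; the 4-jet and mu = 7 give E_7.

E7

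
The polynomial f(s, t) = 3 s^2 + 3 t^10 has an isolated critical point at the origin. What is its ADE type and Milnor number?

Type A_9, Milnor number mu = 9.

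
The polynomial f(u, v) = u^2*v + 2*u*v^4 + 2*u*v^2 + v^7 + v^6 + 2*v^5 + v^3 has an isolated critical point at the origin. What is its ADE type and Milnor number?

Type D7, Milnor number mu = 7.

The Hessian of f at 0 is [[0, 0], [0, 0]] with rank 0, so corank 2. A Groebner basis of the Jacobian ideal J(f) in C{u,v} is {u*v + v^4 + v^2, u^3 - u^2/2 - u*v + v^3 - v^2/2, u^2*v + u^2/3 + 2*u*v/3 - v^3 + v^2/3, -u^2/6 + u*v^2 - u*v/3 + v^3 - v^2/6}; counting standard monomials gives mu = 7. Corank 2; j^3 = v*(u + v)^2 has shape L^2 M (L != M), so D-series; mu = 7 gives D_7.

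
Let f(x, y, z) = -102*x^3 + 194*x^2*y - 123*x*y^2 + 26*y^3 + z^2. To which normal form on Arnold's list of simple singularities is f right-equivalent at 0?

D_{4}

The Hessian of f at 0 is [[0, 0, 0], [0, 0, 0], [0, 0, 2]] with rank 1, so corank 2. A Groebner basis of the Jacobian ideal J(f) in C{x,y,z} is {y^3, x^2 - 3*y^2/2, x*y - 3*y^2/2, z}; counting standard monomials gives mu = 4. Corank 2; j^3 = -(3*x - 2*y)*(34*x^2 - 42*x*y + 13*y^2) splits into three distinct lines over C (the quadratic factor has nonzero discriminant), so D_4.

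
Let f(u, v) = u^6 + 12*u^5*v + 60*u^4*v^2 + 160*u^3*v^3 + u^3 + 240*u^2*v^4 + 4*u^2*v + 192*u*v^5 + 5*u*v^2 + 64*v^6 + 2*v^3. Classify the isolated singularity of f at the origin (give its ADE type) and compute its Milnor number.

The Hessian of f at 0 has rank 0. Corank 2; j^3 = (u + v)^2*(u + 2*v) has shape L^2 M (L != M), so D-series; mu = 7 gives D_7.

Type D_{7}, Milnor number mu = 7.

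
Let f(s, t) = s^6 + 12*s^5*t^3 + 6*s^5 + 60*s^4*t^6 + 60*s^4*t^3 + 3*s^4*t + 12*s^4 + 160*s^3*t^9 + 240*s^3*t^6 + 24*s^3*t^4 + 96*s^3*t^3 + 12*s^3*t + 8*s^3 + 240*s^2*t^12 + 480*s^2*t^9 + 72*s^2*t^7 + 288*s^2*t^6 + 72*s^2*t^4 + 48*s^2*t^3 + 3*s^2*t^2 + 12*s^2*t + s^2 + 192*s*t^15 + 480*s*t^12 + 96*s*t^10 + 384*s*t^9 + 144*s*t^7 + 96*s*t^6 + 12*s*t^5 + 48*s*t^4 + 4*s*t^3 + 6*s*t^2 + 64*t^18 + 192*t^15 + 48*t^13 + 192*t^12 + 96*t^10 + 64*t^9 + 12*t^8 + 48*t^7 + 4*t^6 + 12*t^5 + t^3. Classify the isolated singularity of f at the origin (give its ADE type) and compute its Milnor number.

Type A2, Milnor number mu = 2.

The Hessian of f at 0 has rank 1. Corank 1: A-series; mu = 2 gives A_2.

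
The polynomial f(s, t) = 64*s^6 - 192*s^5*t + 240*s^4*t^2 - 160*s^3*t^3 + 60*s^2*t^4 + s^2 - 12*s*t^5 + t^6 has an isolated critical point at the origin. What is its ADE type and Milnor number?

Type A_{5}, Milnor number mu = 5.

The Hessian of f at 0 has rank 1. Corank 1: A-series; mu = 5 gives A_5.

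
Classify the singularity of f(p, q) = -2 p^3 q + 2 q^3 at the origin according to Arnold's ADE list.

E_{7}

The Hessian of f at 0 has rank 0. Corank 2; j^3 = 2*q^3 is a perfect cube, so E-series; the 4-jet and mu = 7 give E_7.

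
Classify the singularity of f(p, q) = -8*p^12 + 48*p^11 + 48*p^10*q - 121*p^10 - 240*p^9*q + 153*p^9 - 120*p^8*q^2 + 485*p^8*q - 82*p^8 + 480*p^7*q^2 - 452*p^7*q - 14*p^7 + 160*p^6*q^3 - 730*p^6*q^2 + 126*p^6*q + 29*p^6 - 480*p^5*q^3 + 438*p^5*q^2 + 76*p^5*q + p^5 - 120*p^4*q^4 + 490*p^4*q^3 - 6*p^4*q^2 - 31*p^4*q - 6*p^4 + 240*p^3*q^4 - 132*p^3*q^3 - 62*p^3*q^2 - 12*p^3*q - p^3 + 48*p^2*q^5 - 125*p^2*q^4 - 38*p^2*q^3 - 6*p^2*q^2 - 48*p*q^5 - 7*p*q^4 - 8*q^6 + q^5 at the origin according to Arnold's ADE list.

E_{8}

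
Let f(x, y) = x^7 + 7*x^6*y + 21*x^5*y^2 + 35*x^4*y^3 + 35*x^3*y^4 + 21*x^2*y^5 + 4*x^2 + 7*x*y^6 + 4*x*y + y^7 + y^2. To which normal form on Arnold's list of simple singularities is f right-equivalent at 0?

The Hessian of f at 0 is [[8, 4], [4, 2]] with rank 1, so corank 1. A Groebner basis of the Jacobian ideal J(f) in C{x,y} is {y^6, x + y/2}; counting standard monomials gives mu = 6. Corank 1: A-series; mu = 6 gives A_6.

A_6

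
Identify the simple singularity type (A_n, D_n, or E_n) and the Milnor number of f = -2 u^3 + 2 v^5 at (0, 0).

Type E_8, Milnor number mu = 8.

The Hessian of f at 0 has rank 0. Corank 2; j^3 = -2*u^3 is a perfect cube, so E-series; the 5-jet and mu = 8 give E_8.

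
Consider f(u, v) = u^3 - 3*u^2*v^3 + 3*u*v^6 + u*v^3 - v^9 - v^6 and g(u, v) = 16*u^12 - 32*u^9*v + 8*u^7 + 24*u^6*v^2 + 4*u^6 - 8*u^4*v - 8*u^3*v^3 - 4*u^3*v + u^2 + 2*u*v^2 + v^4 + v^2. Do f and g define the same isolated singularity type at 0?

No.

The Hessian of f at 0 has rank 0. Corank 2; j^3 = u^3 is a perfect cube, so E-series; the 4-jet and mu = 7 give E_7. The Hessian of g at 0 has rank 2. Corank 0: nondegenerate Morse point, so A_1. f is E_7 but g is A_1, hence not right-equivalent.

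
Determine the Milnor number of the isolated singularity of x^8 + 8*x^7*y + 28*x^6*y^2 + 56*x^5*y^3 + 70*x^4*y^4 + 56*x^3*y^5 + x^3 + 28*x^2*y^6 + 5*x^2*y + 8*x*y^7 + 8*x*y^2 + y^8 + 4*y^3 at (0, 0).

9

The Hessian of f at 0 is [[0, 0], [0, 0]] with rank 0, so corank 2. A Groebner basis of the Jacobian ideal J(f) in C{x,y} is {-x*y/8 + y^7 - y^2/4, x*y^2 + 2*y^3, x^2 + 3*x*y + 2*y^2}; counting standard monomials gives mu = 9. Corank 2; j^3 = (x + y)*(x + 2*y)^2 has shape L^2 M (L != M), so D-series; mu = 9 gives D_9.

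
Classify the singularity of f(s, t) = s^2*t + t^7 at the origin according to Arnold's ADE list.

The Hessian of f at 0 has rank 0. Corank 2; j^3 = s^2*t has shape L^2 M (L != M), so D-series; mu = 8 gives D_8.

D_{8}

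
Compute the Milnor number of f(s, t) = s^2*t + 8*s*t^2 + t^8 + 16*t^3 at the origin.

The Hessian of f at 0 has rank 0. Corank 2; j^3 = t*(s + 4*t)^2 has shape L^2 M (L != M), so D-series; mu = 9 gives D_9.

9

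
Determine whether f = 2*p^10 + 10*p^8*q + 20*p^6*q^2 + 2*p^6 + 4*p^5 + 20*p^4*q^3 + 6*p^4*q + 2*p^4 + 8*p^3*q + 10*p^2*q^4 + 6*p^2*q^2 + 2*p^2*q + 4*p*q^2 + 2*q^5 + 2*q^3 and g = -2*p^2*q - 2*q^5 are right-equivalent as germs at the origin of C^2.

Yes.

The Hessian of f at 0 is [[0, 0], [0, 0]] with rank 0, so corank 2. A Groebner basis of the Jacobian ideal J(f) in C{p,q} is {p^3 - p^2/4 - 3*p*q/2 - 5*q^2/4, p^2*q + p*q + q^2, p^2/4 + p*q^2 - p*q/2 - 3*q^2/4, -p^2/2 + q^3 + q^2/2}; counting standard monomials gives mu = 6. Corank 2; j^3 = 2*q*(p + q)^2 has shape L^2 M (L != M), so D-series; mu = 6 gives D_6. The Hessian of g at 0 is [[0, 0], [0, 0]] with rank 0, so corank 2. A Groebner basis of the Jacobian ideal J(g) in C{p,q} is {p^2/5 + q^4, p^3, p*q}; counting standard monomials gives mu = 6. Corank 2; j^3 = -2*p^2*q has shape L^2 M (L != M), so D-series; mu = 6 gives D_6. Both have type D_6, hence right-equivalent.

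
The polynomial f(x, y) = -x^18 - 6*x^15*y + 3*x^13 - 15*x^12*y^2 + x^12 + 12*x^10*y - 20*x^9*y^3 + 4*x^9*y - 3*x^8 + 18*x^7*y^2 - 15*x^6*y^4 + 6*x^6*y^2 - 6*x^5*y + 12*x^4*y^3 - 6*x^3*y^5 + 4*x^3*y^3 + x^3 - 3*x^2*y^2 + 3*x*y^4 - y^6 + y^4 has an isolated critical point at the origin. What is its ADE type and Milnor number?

The Hessian of f at 0 has rank 0. Corank 2; j^3 = x^3 is a perfect cube, so E-series; the 4-jet and mu = 6 give E_6.

Type E_{6}, Milnor number mu = 6.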